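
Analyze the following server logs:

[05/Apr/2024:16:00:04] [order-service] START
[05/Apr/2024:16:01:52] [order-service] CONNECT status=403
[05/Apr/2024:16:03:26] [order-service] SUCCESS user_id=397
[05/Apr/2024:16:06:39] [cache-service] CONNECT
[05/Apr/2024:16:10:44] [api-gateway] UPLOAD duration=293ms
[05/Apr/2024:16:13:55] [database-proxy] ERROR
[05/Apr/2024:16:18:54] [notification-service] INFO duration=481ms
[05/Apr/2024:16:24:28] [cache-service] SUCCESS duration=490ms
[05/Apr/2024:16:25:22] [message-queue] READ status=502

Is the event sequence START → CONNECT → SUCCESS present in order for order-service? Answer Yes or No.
Yes

To verify sequence order:

1. Find all events in sequence START → CONNECT → SUCCESS for order-service
2. Extract their timestamps
3. Check if timestamps are in ascending order
4. Result: Yes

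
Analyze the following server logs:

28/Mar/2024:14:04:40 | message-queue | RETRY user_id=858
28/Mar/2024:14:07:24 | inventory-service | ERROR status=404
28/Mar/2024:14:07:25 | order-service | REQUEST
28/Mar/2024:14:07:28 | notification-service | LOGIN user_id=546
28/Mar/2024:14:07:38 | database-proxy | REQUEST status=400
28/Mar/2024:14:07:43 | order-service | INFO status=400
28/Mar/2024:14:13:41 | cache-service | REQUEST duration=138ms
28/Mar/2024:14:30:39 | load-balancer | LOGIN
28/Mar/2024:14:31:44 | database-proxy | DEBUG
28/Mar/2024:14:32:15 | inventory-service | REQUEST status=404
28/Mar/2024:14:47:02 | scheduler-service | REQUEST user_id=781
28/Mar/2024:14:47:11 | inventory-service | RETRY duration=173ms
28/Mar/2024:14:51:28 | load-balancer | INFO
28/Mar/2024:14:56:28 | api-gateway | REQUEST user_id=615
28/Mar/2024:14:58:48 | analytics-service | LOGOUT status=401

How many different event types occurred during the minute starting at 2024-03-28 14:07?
4

To count unique event types:

1. Filter events in the minute starting at 2024-03-28 14:07
2. Extract event types from matching entries
3. Count unique types: 4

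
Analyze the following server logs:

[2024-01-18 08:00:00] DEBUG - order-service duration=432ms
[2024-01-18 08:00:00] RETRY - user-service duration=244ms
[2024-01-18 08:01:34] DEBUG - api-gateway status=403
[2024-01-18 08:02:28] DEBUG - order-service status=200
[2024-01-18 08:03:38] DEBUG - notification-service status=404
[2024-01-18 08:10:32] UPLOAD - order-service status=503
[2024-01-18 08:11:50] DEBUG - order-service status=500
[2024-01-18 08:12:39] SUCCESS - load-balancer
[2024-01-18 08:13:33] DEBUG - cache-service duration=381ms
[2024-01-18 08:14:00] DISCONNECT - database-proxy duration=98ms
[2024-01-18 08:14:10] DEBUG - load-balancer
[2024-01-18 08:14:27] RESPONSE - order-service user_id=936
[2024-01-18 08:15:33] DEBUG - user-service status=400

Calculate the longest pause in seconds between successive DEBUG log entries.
492

To find the longest gap:

1. Extract all DEBUG events in chronological order
2. Calculate time differences between consecutive events
3. Find the maximum difference
4. Longest gap: 492 seconds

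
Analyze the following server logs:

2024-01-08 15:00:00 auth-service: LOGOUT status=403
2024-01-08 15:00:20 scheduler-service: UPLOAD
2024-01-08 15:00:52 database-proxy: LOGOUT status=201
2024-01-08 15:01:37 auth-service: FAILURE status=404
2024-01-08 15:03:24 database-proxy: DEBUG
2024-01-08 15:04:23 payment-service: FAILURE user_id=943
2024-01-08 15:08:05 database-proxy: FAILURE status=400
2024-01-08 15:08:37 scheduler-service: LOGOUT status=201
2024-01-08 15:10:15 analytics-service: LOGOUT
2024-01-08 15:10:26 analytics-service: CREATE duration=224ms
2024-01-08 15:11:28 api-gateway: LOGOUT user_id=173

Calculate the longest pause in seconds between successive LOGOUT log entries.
465

To find the longest gap:

1. Extract all LOGOUT events in chronological order
2. Calculate time differences between consecutive events
3. Find the maximum difference
4. Longest gap: 465 seconds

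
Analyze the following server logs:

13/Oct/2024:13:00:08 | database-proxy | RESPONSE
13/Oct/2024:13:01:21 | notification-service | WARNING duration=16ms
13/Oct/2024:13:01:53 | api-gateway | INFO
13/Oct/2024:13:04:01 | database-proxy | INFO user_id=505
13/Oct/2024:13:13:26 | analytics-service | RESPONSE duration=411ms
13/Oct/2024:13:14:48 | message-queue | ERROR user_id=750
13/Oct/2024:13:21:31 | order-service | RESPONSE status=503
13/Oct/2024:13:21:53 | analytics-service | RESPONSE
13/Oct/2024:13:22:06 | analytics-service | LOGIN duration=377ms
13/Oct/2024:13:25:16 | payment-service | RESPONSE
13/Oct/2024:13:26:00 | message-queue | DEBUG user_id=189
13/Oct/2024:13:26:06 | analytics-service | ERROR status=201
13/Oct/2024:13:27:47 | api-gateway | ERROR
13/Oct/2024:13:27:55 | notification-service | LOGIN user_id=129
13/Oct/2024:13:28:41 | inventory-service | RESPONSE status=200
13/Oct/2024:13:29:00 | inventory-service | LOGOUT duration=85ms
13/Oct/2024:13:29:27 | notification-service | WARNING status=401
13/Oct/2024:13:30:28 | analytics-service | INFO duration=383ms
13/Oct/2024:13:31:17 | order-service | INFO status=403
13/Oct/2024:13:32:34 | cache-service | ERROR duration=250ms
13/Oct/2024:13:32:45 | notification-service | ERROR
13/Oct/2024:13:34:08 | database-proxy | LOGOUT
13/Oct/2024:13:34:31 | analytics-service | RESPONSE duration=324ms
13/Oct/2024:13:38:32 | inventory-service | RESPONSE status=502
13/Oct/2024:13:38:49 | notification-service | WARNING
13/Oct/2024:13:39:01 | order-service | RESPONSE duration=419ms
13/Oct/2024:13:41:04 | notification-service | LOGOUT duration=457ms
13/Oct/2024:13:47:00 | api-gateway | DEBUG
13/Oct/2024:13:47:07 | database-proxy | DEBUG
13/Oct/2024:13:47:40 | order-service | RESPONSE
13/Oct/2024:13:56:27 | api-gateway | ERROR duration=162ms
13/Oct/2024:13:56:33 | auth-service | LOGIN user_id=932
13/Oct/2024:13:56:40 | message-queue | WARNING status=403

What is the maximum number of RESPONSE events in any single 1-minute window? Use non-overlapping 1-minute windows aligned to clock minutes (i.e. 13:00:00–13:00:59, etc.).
2

To find the burst window:

1. Divide the log period into non-overlapping 1-minute windows starting at 13:00
2. Count RESPONSE events in each window
3. Find the window with maximum count
4. Maximum events in a window: 2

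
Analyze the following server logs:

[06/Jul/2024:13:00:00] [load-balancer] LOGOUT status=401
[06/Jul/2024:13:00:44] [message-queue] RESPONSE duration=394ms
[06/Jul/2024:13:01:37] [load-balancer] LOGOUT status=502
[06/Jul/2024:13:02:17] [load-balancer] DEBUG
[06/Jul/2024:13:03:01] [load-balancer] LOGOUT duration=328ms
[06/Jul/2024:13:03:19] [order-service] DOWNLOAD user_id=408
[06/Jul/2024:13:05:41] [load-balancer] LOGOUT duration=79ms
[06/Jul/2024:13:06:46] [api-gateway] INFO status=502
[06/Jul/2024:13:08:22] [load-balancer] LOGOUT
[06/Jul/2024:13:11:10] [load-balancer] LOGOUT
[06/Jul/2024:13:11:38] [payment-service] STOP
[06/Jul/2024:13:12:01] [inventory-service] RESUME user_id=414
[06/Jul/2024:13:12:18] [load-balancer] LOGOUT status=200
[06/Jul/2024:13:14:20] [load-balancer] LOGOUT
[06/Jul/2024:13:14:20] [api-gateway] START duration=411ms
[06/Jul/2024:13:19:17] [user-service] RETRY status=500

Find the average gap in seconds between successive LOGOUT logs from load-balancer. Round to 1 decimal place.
122.9

To calculate average interval:

1. Find all LOGOUT events for load-balancer in order
2. Calculate time gaps between consecutive events
3. Compute mean of gaps: 860 / 7 = 122.9 seconds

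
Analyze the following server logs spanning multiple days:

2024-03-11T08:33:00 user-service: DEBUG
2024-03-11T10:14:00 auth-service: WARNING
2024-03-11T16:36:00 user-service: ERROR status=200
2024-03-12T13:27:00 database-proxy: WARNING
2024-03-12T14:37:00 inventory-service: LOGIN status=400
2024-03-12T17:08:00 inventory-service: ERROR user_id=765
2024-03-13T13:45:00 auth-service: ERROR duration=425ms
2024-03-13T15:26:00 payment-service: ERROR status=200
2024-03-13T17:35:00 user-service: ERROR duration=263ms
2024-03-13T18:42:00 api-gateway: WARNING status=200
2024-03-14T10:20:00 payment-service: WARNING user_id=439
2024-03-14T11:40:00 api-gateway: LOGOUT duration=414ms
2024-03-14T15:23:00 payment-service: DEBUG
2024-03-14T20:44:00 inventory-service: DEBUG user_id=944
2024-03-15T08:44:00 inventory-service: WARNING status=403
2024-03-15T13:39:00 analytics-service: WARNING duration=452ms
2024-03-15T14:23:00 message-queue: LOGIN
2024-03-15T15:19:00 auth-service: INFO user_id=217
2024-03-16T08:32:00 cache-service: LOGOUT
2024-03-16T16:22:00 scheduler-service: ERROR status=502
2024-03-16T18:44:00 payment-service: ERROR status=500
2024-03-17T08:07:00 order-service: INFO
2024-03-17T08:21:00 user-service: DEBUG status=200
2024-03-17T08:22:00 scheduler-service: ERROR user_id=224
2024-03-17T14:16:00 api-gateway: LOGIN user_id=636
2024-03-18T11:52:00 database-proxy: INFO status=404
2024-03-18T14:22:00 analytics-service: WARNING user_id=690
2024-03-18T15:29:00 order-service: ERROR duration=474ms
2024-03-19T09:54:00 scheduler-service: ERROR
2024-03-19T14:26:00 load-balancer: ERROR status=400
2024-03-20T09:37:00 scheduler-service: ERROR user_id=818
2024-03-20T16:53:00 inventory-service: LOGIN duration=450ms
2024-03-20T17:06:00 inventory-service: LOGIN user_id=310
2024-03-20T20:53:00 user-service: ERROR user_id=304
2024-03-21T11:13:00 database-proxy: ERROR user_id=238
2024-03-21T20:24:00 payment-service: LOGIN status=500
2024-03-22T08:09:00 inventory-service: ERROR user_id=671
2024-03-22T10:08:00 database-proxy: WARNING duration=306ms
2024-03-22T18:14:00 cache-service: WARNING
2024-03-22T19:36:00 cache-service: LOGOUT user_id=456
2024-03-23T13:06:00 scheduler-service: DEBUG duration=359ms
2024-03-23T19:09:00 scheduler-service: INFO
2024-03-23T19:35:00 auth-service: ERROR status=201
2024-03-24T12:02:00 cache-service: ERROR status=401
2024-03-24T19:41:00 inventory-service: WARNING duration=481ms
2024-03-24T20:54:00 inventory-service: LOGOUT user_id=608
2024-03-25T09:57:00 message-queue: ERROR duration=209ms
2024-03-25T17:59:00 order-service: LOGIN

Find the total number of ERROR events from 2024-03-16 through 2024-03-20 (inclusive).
8

To filter by date range:

1. Date range: 2024-03-16 through 2024-03-20, both dates inclusive
2. Filter for ERROR events whose date falls in this range
3. Count matching events: 8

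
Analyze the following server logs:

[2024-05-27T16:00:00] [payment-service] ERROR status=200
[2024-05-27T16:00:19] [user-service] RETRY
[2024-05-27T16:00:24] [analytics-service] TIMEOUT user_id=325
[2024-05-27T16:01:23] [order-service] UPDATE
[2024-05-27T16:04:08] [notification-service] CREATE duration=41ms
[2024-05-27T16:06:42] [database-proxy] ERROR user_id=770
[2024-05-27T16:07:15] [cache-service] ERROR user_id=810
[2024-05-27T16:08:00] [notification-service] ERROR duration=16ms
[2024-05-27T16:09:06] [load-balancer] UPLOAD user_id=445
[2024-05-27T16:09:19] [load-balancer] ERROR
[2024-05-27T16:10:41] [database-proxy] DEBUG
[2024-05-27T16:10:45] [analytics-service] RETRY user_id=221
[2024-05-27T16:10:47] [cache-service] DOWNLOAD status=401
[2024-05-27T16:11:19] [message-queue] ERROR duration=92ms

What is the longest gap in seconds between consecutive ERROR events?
402

To find the longest gap:

1. Extract all ERROR events in chronological order
2. Calculate time differences between consecutive events
3. Find the maximum difference
4. Longest gap: 402 seconds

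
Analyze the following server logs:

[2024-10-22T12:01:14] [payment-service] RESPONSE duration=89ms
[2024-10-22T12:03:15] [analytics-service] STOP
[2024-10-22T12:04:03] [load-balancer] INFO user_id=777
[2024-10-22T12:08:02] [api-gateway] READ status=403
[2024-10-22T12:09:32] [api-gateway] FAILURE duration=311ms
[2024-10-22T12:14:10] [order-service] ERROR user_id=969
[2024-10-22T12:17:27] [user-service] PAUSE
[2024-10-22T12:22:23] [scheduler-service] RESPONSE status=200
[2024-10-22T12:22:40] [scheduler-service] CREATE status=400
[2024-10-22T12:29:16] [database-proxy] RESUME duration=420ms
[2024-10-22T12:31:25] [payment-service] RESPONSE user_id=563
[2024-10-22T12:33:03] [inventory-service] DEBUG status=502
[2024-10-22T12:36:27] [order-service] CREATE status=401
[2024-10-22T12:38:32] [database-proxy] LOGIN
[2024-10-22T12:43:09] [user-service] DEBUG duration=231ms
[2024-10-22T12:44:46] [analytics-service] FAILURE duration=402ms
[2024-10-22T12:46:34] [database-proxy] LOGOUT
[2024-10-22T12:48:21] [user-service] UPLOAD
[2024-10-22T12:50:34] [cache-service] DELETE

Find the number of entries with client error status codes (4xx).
3

To find matching entries:

1. Pattern to match: client error status codes (4xx)
2. Scan each log entry for the pattern
3. Count matches: 3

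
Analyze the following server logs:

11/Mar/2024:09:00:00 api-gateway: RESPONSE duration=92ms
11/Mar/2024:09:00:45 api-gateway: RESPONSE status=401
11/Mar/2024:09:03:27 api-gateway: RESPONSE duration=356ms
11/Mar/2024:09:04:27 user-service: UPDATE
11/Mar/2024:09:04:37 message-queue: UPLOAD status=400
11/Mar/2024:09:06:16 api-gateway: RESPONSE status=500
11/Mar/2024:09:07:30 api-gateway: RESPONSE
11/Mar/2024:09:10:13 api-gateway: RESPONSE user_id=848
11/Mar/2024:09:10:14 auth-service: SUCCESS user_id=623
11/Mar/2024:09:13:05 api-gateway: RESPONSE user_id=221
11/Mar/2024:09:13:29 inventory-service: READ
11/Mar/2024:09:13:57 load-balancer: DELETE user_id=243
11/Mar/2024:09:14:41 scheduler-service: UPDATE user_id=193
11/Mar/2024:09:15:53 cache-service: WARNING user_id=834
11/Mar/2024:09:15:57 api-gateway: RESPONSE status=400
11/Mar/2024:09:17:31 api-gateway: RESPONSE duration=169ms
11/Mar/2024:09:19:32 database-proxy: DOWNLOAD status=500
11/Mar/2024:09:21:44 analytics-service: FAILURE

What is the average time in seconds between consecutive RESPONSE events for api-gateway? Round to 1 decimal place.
131.4

To calculate average interval:

1. Find all RESPONSE events for api-gateway in order
2. Calculate time gaps between consecutive events
3. Compute mean of gaps: 1051 / 8 = 131.4 seconds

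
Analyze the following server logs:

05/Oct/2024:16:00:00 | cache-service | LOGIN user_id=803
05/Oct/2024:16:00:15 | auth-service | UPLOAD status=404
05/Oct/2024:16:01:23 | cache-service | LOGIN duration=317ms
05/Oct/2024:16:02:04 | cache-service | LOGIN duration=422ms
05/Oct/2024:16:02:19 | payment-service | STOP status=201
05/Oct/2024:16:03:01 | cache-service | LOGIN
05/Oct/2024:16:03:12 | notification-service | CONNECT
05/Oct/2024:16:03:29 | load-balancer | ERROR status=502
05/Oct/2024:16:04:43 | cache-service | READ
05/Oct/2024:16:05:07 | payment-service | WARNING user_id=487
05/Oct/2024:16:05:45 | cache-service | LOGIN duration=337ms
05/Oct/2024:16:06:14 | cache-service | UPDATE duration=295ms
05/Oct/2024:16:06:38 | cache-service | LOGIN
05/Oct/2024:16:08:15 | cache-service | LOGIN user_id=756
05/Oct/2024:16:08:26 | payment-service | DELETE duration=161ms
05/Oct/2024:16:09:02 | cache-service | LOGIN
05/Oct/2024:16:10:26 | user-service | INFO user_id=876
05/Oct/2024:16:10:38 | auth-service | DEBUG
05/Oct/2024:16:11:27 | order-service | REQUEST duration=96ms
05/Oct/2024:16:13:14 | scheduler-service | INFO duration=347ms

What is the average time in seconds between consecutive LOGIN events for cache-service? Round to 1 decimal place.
77.4

To calculate average interval:

1. Find all LOGIN events for cache-service in order
2. Calculate time gaps between consecutive events
3. Compute mean of gaps: 542 / 7 = 77.4 seconds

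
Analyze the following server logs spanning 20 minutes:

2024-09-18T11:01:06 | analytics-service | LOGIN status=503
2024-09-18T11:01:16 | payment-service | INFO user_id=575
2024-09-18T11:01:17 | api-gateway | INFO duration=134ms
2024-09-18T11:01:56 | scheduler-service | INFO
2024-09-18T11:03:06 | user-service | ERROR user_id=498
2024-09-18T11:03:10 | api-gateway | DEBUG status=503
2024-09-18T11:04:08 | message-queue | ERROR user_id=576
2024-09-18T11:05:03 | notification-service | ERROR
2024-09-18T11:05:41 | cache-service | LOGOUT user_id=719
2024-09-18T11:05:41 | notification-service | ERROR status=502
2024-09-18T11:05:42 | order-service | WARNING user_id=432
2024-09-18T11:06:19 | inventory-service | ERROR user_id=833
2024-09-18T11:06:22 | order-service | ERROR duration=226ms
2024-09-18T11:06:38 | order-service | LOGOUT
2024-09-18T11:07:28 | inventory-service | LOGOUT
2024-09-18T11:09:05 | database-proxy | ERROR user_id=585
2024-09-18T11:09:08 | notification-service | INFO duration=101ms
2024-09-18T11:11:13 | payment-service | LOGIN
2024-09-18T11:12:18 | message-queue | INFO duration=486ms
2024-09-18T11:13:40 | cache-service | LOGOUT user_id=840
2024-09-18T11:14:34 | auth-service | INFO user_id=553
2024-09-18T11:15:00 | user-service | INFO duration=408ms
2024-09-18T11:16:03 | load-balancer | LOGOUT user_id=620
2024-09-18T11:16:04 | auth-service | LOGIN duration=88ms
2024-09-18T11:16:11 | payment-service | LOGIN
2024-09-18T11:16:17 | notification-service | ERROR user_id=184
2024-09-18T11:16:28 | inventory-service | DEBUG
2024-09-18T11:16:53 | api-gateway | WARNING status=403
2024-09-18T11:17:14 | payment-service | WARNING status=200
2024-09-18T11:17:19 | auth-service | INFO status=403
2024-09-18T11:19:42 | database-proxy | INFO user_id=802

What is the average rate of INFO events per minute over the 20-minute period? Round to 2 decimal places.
0.45

To calculate the rate:

1. Count total INFO events: 9
2. Total time period: 20 minutes
3. Rate = 9 / 20 = 0.45 events per minute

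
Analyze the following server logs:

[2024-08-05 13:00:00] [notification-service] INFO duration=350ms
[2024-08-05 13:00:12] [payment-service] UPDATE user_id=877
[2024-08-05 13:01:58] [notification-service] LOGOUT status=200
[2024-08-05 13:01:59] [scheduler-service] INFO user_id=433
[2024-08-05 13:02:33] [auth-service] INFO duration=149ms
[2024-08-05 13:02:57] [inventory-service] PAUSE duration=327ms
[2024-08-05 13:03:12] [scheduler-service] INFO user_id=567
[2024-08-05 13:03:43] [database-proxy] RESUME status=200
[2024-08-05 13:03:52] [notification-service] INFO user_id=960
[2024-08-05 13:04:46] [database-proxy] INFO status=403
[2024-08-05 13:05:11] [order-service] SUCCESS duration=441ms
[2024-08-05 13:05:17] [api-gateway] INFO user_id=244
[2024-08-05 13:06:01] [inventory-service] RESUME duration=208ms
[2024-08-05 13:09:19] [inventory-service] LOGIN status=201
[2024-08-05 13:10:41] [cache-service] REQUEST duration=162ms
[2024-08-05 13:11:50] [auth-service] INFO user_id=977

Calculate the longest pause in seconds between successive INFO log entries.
393

To find the longest gap:

1. Extract all INFO events in chronological order
2. Calculate time differences between consecutive events
3. Find the maximum difference
4. Longest gap: 393 seconds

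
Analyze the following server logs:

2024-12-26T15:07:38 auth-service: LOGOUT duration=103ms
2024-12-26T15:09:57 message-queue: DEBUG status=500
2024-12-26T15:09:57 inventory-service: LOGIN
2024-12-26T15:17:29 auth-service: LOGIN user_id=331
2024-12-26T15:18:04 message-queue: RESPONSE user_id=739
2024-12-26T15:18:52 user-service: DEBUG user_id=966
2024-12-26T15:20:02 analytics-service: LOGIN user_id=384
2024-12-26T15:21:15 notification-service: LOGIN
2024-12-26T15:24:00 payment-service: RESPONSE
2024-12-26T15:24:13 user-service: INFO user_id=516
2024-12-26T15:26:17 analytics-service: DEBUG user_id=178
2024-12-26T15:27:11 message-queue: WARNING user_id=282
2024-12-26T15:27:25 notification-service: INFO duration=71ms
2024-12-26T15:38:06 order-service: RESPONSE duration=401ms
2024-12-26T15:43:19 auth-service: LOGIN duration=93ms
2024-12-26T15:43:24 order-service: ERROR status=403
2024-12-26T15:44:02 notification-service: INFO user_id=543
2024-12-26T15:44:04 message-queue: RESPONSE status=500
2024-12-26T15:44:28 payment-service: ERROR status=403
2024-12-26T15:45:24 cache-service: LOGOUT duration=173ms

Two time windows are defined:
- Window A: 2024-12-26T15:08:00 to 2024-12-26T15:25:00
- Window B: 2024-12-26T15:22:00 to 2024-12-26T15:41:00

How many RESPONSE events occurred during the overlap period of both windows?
1

To find overlap events:

1. Window A: 2024-12-26T15:08:00 to 2024-12-26T15:25:00
2. Window B: 2024-12-26T15:22:00 to 2024-12-26T15:41:00
3. Overlap period: 2024-12-26T15:22:00 to 2024-12-26T15:25:00
4. Count RESPONSE events in overlap: 1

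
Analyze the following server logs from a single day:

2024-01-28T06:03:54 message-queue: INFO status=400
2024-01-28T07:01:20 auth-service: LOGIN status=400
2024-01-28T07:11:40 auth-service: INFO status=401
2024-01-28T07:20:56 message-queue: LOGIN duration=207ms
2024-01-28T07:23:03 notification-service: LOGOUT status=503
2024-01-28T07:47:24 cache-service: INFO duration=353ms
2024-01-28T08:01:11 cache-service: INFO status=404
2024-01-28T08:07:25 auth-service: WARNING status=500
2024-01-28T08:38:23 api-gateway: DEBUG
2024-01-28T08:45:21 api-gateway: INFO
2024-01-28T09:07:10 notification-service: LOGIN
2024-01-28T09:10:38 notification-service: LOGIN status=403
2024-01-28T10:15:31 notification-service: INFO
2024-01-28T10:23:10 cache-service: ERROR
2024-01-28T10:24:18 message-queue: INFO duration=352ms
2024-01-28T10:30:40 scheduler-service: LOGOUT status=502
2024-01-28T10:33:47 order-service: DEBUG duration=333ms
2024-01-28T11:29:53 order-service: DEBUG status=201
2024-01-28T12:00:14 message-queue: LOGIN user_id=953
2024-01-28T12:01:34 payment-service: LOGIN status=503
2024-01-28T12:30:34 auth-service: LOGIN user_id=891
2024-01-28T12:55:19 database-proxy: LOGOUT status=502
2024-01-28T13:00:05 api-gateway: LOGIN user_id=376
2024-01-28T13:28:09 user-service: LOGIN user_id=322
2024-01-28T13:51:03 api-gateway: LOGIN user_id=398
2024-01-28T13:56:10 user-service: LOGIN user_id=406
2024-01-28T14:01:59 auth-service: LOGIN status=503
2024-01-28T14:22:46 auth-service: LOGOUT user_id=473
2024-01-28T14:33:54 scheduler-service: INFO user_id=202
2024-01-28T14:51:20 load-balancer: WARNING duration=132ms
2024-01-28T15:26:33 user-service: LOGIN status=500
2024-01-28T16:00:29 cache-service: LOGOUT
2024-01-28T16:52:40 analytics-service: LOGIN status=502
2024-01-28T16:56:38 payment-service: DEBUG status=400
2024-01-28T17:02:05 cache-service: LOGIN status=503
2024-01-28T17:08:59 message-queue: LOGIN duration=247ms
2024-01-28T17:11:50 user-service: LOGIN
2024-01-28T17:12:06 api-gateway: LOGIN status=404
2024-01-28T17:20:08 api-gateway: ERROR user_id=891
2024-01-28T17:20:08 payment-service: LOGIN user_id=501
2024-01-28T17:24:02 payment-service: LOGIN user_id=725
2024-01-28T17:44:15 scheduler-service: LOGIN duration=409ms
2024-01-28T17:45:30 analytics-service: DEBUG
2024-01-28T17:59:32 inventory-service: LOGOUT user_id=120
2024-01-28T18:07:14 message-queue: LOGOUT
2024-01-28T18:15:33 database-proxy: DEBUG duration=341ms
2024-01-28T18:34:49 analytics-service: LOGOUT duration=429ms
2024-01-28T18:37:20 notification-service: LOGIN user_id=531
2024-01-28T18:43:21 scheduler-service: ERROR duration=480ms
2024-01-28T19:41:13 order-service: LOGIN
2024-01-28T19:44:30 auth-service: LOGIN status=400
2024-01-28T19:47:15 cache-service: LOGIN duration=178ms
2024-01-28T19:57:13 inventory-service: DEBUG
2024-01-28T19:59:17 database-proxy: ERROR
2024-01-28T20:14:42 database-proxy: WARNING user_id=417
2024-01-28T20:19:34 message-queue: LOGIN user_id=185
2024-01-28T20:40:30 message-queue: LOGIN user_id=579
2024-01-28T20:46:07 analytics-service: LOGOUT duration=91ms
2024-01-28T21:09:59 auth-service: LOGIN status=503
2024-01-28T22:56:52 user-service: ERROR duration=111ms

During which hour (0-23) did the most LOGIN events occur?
17

To find the peak hour:

1. Group all LOGIN events by hour
2. Count events in each hour
3. Find hour with maximum count
4. Peak hour: 17 (with 7 events)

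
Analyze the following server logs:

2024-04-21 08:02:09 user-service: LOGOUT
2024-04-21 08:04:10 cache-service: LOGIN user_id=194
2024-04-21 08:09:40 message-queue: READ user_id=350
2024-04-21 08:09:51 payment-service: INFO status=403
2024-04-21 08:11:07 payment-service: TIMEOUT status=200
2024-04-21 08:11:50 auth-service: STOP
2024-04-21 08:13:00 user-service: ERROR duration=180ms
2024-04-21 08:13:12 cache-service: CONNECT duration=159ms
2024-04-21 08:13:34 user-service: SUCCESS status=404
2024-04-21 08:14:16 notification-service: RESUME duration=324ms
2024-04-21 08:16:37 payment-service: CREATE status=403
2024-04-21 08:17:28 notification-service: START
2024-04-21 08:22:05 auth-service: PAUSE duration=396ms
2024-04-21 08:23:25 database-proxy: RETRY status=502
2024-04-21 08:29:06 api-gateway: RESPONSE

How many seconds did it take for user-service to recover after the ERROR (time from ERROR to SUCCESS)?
34

To calculate recovery time:

1. Find ERROR event for user-service: 2024-04-21 08:13:00
2. Find next SUCCESS event for user-service: 2024-04-21 08:13:34
3. Recovery time: 2024-04-21 08:13:34 - 2024-04-21 08:13:00 = 34 seconds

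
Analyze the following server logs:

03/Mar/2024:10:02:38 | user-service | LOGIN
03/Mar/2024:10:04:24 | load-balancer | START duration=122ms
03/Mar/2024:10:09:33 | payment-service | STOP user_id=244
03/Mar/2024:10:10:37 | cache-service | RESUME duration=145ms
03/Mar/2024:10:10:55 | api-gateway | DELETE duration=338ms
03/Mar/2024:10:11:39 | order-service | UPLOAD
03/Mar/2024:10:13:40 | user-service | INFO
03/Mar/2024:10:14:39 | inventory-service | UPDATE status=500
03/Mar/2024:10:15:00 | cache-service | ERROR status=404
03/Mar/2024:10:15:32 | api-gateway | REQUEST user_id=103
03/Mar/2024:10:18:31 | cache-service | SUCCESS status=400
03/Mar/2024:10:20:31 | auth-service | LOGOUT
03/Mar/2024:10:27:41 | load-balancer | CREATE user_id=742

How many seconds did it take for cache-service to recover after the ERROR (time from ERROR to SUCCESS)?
211

To calculate recovery time:

1. Find ERROR event for cache-service: 03/Mar/2024:10:15:00
2. Find next SUCCESS event for cache-service: 03/Mar/2024:10:18:31
3. Recovery time: 03/Mar/2024:10:18:31 - 03/Mar/2024:10:15:00 = 211 seconds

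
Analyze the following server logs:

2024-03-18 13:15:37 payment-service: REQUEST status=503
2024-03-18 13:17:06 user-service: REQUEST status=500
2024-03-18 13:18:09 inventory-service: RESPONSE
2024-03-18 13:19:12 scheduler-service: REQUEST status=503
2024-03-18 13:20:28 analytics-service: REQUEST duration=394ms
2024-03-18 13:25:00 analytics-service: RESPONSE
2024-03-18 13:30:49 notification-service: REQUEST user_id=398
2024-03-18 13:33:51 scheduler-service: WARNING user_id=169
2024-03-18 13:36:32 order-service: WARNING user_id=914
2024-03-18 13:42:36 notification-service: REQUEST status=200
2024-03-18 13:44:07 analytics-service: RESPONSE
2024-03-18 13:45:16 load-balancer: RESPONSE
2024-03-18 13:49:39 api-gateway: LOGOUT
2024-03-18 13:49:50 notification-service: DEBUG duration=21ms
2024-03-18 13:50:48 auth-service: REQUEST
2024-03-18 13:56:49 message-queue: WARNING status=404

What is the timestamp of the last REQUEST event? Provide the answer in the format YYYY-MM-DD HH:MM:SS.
2024-03-18 13:50:48

To find the last event:

1. Filter for all REQUEST events
2. Sort by timestamp
3. Select the last one
4. Timestamp: 2024-03-18 13:50:48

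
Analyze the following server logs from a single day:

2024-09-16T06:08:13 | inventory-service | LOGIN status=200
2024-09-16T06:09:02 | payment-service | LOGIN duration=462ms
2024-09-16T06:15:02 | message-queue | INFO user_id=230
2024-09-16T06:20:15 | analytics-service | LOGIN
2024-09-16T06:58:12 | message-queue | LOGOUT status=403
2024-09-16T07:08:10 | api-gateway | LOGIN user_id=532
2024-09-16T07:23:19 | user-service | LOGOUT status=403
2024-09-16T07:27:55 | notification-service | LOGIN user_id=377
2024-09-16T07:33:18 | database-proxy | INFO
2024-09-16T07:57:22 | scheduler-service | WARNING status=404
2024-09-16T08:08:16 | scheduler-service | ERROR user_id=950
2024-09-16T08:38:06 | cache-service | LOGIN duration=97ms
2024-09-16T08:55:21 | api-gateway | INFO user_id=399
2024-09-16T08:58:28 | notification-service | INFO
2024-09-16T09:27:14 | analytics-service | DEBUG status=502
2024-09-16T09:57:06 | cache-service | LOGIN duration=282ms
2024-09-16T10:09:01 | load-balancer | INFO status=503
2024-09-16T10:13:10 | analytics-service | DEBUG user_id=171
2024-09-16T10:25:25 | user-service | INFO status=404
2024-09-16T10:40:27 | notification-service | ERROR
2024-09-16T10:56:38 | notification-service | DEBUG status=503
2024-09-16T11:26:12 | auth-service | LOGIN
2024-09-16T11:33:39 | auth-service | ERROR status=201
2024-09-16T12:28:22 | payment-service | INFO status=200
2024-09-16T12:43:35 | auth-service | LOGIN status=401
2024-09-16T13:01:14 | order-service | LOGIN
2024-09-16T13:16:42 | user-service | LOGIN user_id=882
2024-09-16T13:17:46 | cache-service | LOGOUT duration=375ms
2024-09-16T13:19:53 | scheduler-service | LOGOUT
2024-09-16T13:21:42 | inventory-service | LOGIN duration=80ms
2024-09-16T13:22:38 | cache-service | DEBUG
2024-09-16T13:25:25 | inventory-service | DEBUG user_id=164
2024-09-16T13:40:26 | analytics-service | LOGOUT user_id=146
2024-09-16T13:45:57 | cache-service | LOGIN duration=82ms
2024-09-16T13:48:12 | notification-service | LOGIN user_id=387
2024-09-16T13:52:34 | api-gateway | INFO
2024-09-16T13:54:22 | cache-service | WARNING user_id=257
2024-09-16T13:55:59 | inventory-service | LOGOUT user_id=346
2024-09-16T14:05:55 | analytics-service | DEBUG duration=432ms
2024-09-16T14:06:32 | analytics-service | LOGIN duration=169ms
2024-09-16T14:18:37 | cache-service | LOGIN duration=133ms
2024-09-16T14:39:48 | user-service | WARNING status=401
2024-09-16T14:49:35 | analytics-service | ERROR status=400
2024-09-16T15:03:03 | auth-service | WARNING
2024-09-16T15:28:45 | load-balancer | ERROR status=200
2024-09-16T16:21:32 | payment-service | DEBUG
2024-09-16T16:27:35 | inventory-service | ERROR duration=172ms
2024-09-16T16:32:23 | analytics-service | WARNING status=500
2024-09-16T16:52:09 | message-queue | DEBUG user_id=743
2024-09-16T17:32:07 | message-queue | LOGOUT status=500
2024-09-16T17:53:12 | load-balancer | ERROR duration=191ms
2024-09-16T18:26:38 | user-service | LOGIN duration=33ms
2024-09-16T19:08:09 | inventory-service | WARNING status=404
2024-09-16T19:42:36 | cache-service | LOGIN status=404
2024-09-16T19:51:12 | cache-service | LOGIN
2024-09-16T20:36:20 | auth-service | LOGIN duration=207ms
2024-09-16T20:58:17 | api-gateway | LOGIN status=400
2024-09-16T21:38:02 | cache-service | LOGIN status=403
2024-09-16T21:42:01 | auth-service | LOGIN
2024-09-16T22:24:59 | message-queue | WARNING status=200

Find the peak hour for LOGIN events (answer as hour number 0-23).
13

To find the peak hour:

1. Group all LOGIN events by hour
2. Count events in each hour
3. Find hour with maximum count
4. Peak hour: 13 (with 5 events)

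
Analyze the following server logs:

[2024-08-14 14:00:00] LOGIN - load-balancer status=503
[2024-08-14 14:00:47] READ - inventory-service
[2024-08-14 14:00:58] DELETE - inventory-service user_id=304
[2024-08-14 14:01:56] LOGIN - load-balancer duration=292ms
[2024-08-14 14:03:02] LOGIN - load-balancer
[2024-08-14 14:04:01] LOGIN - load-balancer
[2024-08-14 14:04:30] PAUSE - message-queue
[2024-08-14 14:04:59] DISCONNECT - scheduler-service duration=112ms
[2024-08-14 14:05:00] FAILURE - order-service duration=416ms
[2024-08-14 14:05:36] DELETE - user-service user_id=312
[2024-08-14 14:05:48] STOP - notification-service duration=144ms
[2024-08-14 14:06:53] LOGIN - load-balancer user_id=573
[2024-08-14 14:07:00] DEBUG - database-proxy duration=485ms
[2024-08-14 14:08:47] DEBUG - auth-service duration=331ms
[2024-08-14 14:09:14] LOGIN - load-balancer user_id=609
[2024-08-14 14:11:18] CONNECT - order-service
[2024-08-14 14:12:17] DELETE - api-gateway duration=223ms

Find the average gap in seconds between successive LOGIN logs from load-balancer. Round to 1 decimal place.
110.8

To calculate average interval:

1. Find all LOGIN events for load-balancer in order
2. Calculate time gaps between consecutive events
3. Compute mean of gaps: 554 / 5 = 110.8 seconds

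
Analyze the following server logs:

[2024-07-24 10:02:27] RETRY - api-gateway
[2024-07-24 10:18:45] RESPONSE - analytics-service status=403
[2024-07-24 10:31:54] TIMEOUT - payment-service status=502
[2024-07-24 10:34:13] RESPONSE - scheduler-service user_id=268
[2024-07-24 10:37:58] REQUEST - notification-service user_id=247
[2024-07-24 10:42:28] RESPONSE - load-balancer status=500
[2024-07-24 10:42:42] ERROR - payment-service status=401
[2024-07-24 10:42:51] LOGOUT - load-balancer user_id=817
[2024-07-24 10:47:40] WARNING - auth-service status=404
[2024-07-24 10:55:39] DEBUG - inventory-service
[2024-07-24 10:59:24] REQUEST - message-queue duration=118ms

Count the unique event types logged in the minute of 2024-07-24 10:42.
3

To count unique event types:

1. Filter events in the minute starting at 2024-07-24 10:42
2. Extract event types from matching entries
3. Count unique types: 3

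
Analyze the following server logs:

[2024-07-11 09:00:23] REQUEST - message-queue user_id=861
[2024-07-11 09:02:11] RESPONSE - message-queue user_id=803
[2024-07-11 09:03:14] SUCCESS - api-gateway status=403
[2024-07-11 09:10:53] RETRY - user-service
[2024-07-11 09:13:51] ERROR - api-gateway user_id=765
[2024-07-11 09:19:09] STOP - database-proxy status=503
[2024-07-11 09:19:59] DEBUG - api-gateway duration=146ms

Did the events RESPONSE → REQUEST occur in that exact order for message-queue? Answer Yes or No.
No

To verify sequence order:

1. Find all events in sequence RESPONSE → REQUEST for message-queue
2. Extract their timestamps
3. Check if timestamps are in ascending order
4. Result: No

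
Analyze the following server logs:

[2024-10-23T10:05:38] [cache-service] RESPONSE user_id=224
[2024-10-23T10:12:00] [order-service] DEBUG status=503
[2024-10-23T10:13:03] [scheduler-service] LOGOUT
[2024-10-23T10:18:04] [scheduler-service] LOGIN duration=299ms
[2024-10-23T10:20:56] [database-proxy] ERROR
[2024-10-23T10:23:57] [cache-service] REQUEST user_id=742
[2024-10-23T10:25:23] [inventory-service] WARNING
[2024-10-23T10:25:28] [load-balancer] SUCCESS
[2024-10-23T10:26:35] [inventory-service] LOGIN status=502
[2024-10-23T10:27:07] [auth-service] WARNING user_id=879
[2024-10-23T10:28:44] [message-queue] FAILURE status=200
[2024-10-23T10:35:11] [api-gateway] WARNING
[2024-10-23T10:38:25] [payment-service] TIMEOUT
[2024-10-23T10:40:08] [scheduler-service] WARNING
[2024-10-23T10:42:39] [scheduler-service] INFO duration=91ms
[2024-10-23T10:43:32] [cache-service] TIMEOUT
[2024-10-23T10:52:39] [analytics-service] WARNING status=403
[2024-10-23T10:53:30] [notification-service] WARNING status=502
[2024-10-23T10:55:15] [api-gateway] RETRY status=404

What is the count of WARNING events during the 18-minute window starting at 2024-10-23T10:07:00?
0

To count events in the time window:

1. Window boundaries: 2024-10-23T10:07:00 to 2024-10-23T10:25:00
2. Filter for WARNING events within this window
3. Count matching events: 0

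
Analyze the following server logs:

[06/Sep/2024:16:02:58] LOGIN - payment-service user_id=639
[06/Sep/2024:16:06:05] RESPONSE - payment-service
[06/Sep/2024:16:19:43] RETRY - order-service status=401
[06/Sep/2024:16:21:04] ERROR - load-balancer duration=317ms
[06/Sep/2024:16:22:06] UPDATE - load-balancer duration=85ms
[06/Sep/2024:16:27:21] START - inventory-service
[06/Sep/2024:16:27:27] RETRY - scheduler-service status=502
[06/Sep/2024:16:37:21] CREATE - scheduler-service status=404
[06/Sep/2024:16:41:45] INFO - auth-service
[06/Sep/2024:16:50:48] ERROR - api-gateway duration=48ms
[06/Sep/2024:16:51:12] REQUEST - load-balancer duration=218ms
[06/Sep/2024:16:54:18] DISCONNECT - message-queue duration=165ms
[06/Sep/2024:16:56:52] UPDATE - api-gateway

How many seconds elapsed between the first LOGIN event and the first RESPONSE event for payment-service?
187

To find the time between events:

1. Locate the first LOGIN event for payment-service: 06/Sep/2024:16:02:58
2. Locate the first RESPONSE event for payment-service: 06/Sep/2024:16:06:05
3. Calculate the difference: 06/Sep/2024:16:06:05 - 06/Sep/2024:16:02:58 = 187 seconds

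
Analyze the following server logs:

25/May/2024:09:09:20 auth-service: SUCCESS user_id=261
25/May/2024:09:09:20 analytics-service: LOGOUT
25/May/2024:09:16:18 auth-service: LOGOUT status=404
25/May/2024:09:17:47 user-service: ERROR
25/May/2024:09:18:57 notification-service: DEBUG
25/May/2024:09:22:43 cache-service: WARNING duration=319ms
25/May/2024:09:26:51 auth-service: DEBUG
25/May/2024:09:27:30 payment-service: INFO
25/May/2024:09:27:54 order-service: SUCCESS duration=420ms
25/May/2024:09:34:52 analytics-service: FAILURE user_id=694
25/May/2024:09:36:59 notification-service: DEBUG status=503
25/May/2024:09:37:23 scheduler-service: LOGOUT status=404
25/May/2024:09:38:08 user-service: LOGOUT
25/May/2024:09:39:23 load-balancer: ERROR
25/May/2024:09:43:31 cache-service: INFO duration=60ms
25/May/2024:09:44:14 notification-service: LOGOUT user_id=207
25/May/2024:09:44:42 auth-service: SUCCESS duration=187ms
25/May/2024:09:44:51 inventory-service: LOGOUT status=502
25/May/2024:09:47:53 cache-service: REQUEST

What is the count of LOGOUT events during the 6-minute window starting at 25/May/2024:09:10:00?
0

To count events in the time window:

1. Window boundaries: 25/May/2024:09:10:00 to 25/May/2024:09:16:00
2. Filter for LOGOUT events within this window
3. Count matching events: 0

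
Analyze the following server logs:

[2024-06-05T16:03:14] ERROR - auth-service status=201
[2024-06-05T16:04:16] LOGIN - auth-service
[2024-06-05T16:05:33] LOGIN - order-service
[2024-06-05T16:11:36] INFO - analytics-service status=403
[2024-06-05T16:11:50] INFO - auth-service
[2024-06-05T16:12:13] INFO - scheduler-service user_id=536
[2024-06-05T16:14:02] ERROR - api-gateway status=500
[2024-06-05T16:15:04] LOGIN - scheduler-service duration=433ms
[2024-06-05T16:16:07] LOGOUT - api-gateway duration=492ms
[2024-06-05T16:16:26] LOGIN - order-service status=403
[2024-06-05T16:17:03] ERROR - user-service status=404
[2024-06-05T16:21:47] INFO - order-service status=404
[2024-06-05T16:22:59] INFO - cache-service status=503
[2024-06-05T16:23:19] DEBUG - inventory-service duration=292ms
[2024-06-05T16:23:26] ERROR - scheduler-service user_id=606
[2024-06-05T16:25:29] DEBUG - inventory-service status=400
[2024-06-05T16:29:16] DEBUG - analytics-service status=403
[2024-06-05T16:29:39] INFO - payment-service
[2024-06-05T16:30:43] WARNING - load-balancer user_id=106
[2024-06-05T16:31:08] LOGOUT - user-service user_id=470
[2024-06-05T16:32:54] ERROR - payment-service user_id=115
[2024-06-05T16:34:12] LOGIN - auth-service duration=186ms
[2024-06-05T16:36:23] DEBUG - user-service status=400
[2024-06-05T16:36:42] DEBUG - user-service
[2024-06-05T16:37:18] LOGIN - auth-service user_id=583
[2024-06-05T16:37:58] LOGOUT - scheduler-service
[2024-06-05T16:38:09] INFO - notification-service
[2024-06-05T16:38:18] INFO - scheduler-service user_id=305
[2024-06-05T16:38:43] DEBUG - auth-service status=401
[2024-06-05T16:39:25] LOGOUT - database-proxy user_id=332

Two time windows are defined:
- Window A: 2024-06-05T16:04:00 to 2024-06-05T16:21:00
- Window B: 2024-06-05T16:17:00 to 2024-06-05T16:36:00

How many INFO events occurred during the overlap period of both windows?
0

To find overlap events:

1. Window A: 2024-06-05T16:04:00 to 2024-06-05T16:21:00
2. Window B: 2024-06-05T16:17:00 to 2024-06-05T16:36:00
3. Overlap period: 2024-06-05T16:17:00 to 2024-06-05T16:21:00
4. Count INFO events in overlap: 0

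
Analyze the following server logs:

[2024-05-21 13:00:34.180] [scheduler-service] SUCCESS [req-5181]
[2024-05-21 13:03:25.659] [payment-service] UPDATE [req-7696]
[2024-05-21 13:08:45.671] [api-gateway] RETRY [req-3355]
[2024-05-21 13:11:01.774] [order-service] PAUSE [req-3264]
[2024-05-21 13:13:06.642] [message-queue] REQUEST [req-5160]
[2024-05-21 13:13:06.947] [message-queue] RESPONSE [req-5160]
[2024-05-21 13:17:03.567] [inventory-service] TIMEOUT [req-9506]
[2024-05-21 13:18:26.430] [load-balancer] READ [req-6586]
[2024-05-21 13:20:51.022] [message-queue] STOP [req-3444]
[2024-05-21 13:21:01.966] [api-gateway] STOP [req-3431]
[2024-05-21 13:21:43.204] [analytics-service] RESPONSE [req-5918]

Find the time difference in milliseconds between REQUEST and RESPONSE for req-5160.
305

To calculate latency:

1. Find REQUEST with id req-5160: 2024-05-21 13:13:06.642
2. Find RESPONSE with id req-5160: 2024-05-21 13:13:06.947
3. Latency: 2024-05-21 13:13:06.947 - 2024-05-21 13:13:06.642 = 305ms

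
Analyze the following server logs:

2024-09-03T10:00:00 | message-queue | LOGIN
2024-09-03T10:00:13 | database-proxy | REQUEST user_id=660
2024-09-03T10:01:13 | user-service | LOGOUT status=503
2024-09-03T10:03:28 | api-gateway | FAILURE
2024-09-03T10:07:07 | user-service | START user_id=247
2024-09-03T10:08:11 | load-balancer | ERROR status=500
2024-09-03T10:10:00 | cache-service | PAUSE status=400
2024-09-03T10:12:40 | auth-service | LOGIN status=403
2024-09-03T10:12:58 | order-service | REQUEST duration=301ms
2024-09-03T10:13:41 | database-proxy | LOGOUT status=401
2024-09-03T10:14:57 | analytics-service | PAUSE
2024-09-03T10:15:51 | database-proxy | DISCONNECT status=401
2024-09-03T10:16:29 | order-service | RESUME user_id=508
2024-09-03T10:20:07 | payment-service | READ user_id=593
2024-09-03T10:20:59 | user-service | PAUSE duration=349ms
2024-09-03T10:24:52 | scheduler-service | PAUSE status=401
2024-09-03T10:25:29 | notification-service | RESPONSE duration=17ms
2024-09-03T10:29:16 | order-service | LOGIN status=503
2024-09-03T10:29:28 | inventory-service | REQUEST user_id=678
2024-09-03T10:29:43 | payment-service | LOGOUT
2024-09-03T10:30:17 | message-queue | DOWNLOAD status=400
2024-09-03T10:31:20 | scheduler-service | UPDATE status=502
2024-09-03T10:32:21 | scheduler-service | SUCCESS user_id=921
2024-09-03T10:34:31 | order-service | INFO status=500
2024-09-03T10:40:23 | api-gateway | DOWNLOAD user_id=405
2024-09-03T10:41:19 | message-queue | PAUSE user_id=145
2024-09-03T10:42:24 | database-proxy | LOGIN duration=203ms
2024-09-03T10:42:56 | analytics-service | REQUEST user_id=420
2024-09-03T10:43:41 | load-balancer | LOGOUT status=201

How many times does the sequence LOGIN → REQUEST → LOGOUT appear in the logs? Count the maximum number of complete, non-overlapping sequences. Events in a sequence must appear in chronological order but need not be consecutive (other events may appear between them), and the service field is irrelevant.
4

To count sequences:

1. Look for pattern: LOGIN → REQUEST → LOGOUT
2. Greedily scan the log in chronological order, matching each sequence element in turn (ignoring service)
3. Each time the full pattern completes, increment the count and restart matching from the next event
4. Complete non-overlapping sequences found: 4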